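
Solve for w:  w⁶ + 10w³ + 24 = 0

w = -1.8171 or w = -1.5874

Let u = w³. The equation becomes u² + 10u + 24 = 0.
Factor: (u + 6)(u + 4) = 0, so u = -6 or u = -4.
w³ = -6 gives w = -∛(6) ≈ -1.8171.
w³ = -4 gives w = -∛(4) ≈ -1.5874.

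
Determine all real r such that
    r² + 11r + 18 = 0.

Factor: (r + 9)(r + 2) = 0.
So r = -9 or r = -2.

r = -9 or r = -2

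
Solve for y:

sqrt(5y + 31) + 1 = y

y = 10

Isolate the radical: sqrt(5y + 31) = y - 1.
Square both sides: 5y + 31 = (y - 1)^2.
Expand and rearrange: y^2 - 7y - 30 = 0.
Solving gives y = 10 or y = -3.
Check each candidate in the original equation:
  y = 10: sqrt(81) = 9, while y - 1 = 9 — valid.
  y = -3: sqrt(16) = 4, while y - 1 = -4 — extraneous.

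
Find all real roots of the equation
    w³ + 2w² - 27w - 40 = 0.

Possible rational roots are divisors of -40. Testing w = 5 gives 0, so (w - 5) is a factor.
Divide: w³ + 2w² - 27w - 40 = (w - 5)(w² + 7w + 8).
Apply the quadratic formula to w² + 7w + 8 = 0: w = (-7 ± √17)/2, i.e. w ≈ -1.4384 or w ≈ -5.5616.

w = -5.5616 or w = -1.4384 or w = 5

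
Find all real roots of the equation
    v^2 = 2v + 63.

v = -7 or v = 9

Bring every term to one side: v^2 - 2v - 63 = 0.
Factor: (v - 9)(v + 7) = 0.
So v = 9 or v = -7.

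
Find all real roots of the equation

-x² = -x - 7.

x = -2.1926 or x = 3.1926

Rearrange to standard form: -x² + x + 7 = 0.
Discriminant: (1)² − 4·(-1)·7 = 29.
Quadratic formula: x = (-1 ± √29) / (-2).
So x = 1/2 - √(29)/2 ≈ -2.1926 or x = 1/2 + √(29)/2 ≈ 3.1926.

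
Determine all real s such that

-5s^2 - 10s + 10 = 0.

Discriminant: (-10)^2 - 4*(-5)*10 = 300.
Quadratic formula: s = (10 +/- sqrt(300)) / (-10).
So s = -sqrt(3) - 1 ~= -2.7321 or s = -1 + sqrt(3) ~= 0.7321.

s = -2.7321 or s = 0.7321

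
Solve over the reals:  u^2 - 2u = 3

Bring every term to one side: u^2 - 2u - 3 = 0.
Factor: (u + 1)(u - 3) = 0.
So u = -1 or u = 3.

u = -1 or u = 3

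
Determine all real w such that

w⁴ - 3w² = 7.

Let u = w². The equation becomes u² - 3u - 7 = 0.
By the quadratic formula, u = 3/2 + √(37)/2 or u = 3/2 - √(37)/2.
w² = 3/2 + √(37)/2 gives w = ±√(3/2 + √(37)/2) ≈ ±2.1311.
w² = 3/2 - √(37)/2 < 0 has no real solution.

w = -2.1311 or w = 2.1311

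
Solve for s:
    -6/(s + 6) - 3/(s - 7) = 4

s = -7.5813 or s = 6.3313

Multiply both sides by (s + 6)(s - 7):
-6(s - 7) - 3(s + 6) = 4(s + 6)(s - 7).
Expand and collect terms: 4s^2 + 5s - 192 = 0.
By the quadratic formula, s = (-5 +/- sqrt(3097)) / 8, so s ~= 6.3313 or s ~= -7.5813.
Neither value makes a denominator zero (s != -6, s != 7), so both are valid.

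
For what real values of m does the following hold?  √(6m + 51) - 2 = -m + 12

m = 5

Isolate the radical: √(6m + 51) = -m + 14.
Square both sides: 6m + 51 = (-m + 14)².
Expand and rearrange: m² - 34m + 145 = 0.
Solving gives m = 29 or m = 5.
Check each candidate in the original equation:
  m = 29: √(225) = 15, while -m + 14 = -15 — extraneous.
  m = 5: √(81) = 9, while -m + 14 = 9 — valid.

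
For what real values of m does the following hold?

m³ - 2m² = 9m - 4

m = -2.4142 or m = 0.4142 or m = 4

Rearrange: m³ - 2m² - 9m + 4 = 0.
Possible rational roots are divisors of 4. Testing m = 4 gives 0, so (m - 4) is a factor.
Divide: m³ - 2m² - 9m + 4 = (m - 4)(m² + 2m - 1).
Apply the quadratic formula to m² + 2m - 1 = 0: m = (-2 ± √8)/2, i.e. m ≈ 0.4142 or m ≈ -2.4142.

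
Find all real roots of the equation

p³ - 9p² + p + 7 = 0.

Possible rational roots are divisors of 7. Testing p = 1 gives 0, so (p - 1) is a factor.
Divide: p³ - 9p² + p + 7 = (p - 1)(p² - 8p - 7).
Apply the quadratic formula to p² - 8p - 7 = 0: p = (8 ± √92)/2, i.e. p ≈ 8.7958 or p ≈ -0.7958.

p = -0.7958 or p = 1 or p = 8.7958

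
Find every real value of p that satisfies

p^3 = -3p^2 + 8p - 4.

Rearrange: p^3 + 3p^2 - 8p + 4 = 0.
Possible rational roots are divisors of 4. Testing p = 1 gives 0, so (p - 1) is a factor.
Divide: p^3 + 3p^2 - 8p + 4 = (p - 1)(p^2 + 4p - 4).
Apply the quadratic formula to p^2 + 4p - 4 = 0: p = (-4 +/- sqrt(32))/2, i.e. p ~= 0.8284 or p ~= -4.8284.

p = -4.8284 or p = 0.8284 or p = 1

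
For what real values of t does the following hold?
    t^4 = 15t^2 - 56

Let u = t^2. The equation becomes u^2 - 15u + 56 = 0.
Factor: (u - 8)(u - 7) = 0, so u = 8 or u = 7.
t^2 = 8 gives t = +/-2*sqrt(2) ~= +/-2.8284.
t^2 = 7 gives t = +/-sqrt(7) ~= +/-2.6458.

t = -2.8284 or t = -2.6458 or t = 2.6458 or t = 2.8284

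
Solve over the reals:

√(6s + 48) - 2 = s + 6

s = -8 or s = -2

Isolate the radical: √(6s + 48) = s + 8.
Square both sides: 6s + 48 = (s + 8)².
Expand and rearrange: s² + 10s + 16 = 0.
Solving gives s = -2 or s = -8.
Check each candidate in the original equation:
  s = -2: √(36) = 6, while s + 8 = 6 — valid.
  s = -8: √(0) = 0, while s + 8 = 0 — valid.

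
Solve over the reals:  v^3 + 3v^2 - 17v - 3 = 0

Possible rational roots are divisors of -3. Testing v = 3 gives 0, so (v - 3) is a factor.
Divide: v^3 + 3v^2 - 17v - 3 = (v - 3)(v^2 + 6v + 1).
Apply the quadratic formula to v^2 + 6v + 1 = 0: v = (-6 +/- sqrt(32))/2, i.e. v ~= -0.1716 or v ~= -5.8284.

v = -5.8284 or v = -0.1716 or v = 3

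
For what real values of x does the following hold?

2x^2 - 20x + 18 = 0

Factor: 2(x - 1)(x - 9) = 0.
So x = 1 or x = 9.

x = 1 or x = 9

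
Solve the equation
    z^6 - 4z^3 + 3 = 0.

z = 1 or z = 1.4422

Let u = z^3. The equation becomes u^2 - 4u + 3 = 0.
Factor: (u - 1)(u - 3) = 0, so u = 1 or u = 3.
z^3 = 1 gives z = 1.
z^3 = 3 gives z = (3)^(1/3) ~= 1.4422.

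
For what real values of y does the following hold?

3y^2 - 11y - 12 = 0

y = -0.8798 or y = 4.5465

Discriminant: (-11)^2 - 4*3*(-12) = 265.
Quadratic formula: y = (11 +/- sqrt(265)) / 6.
So y = 11/6 + sqrt(265)/6 ~= 4.5465 or y = 11/6 - sqrt(265)/6 ~= -0.8798.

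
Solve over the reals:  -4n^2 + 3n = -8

Rearrange to standard form: -4n^2 + 3n + 8 = 0.
Discriminant: (3)^2 - 4*(-4)*8 = 137.
Quadratic formula: n = (-3 +/- sqrt(137)) / (-8).
So n = 3/8 - sqrt(137)/8 ~= -1.0881 or n = 3/8 + sqrt(137)/8 ~= 1.8381.

n = -1.0881 or n = 1.8381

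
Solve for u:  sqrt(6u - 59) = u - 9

Square both sides: 6u - 59 = (u - 9)^2.
Expand and rearrange: u^2 - 24u + 140 = 0.
Solving gives u = 14 or u = 10.
Check each candidate in the original equation:
  u = 14: sqrt(25) = 5, while u - 9 = 5 — valid.
  u = 10: sqrt(1) = 1, while u - 9 = 1 — valid.

u = 10 or u = 14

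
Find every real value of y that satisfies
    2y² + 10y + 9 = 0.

y = -3.8229 or y = -1.1771

Discriminant: (10)² − 4·2·9 = 28.
Quadratic formula: y = (-10 ± √28) / 4.
So y = -5/2 + √(7)/2 ≈ -1.1771 or y = -5/2 - √(7)/2 ≈ -3.8229.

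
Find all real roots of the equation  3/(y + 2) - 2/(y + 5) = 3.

Multiply both sides by (y + 2)(y + 5):
3(y + 5) - 2(y + 2) = 3(y + 2)(y + 5).
Expand and collect terms: 3y^2 + 20y + 19 = 0.
By the quadratic formula, y = (-20 +/- sqrt(172)) / 6, so y ~= -1.1475 or y ~= -5.5191.
Neither value makes a denominator zero (y != -2, y != -5), so both are valid.

y = -5.5191 or y = -1.1475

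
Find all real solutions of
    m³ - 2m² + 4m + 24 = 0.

Possible rational roots are divisors of 24. Testing m = -2 gives 0, so (m + 2) is a factor.
Divide: m³ - 2m² + 4m + 24 = (m + 2)(m² - 4m + 12).
The quadratic m² - 4m + 12 has discriminant -32 < 0, so no further real roots.

m = -2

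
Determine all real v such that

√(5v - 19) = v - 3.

v = 4 or v = 7

Square both sides: 5v - 19 = (v - 3)².
Expand and rearrange: v² - 11v + 28 = 0.
Solving gives v = 7 or v = 4.
Check each candidate in the original equation:
  v = 7: √(16) = 4, while v - 3 = 4 — valid.
  v = 4: √(1) = 1, while v - 3 = 1 — valid.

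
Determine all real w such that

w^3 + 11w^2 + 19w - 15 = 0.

w = -8.5826 or w = -3 or w = 0.5826

Possible rational roots are divisors of -15. Testing w = -3 gives 0, so (w + 3) is a factor.
Divide: w^3 + 11w^2 + 19w - 15 = (w + 3)(w^2 + 8w - 5).
Apply the quadratic formula to w^2 + 8w - 5 = 0: w = (-8 +/- sqrt(84))/2, i.e. w ~= 0.5826 or w ~= -8.5826.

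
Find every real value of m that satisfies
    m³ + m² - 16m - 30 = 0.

m = -3 or m = -2.3166 or m = 4.3166

Possible rational roots are divisors of -30. Testing m = -3 gives 0, so (m + 3) is a factor.
Divide: m³ + m² - 16m - 30 = (m + 3)(m² - 2m - 10).
Apply the quadratic formula to m² - 2m - 10 = 0: m = (2 ± √44)/2, i.e. m ≈ 4.3166 or m ≈ -2.3166.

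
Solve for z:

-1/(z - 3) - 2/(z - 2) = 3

Multiply both sides by (z - 3)(z - 2):
-(z - 2) - 2(z - 3) = 3(z - 3)(z - 2).
Expand and collect terms: 3z² - 12z + 10 = 0.
By the quadratic formula, z = (12 ± √24) / 6, so z ≈ 2.8165 or z ≈ 1.1835.
Neither value makes a denominator zero (z ≠ 3, z ≠ 2), so both are valid.

z = 1.1835 or z = 2.8165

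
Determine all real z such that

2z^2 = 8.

Bring every term to one side: 2z^2 - 8 = 0.
Factor: 2(z + 2)(z - 2) = 0.
So z = -2 or z = 2.

z = -2 or z = 2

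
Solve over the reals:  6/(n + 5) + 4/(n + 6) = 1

Multiply both sides by (n + 5)(n + 6):
6(n + 6) + 4(n + 5) = (n + 5)(n + 6).
Expand and collect terms: n² + n - 26 = 0.
By the quadratic formula, n = (-1 ± √105) / 2, so n ≈ 4.6235 or n ≈ -5.6235.
Neither value makes a denominator zero (n ≠ -5, n ≠ -6), so both are valid.

n = -5.6235 or n = 4.6235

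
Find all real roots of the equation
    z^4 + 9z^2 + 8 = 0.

No real solutions.

Let u = z^2. The equation becomes u^2 + 9u + 8 = 0.
Factor: (u + 1)(u + 8) = 0, so u = -1 or u = -8.
z^2 = -1 < 0 has no real solution.
z^2 = -8 < 0 has no real solution.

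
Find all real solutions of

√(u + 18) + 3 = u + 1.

Isolate the radical: √(u + 18) = u - 2.
Square both sides: u + 18 = (u - 2)².
Expand and rearrange: u² - 5u - 14 = 0.
Solving gives u = 7 or u = -2.
Check each candidate in the original equation:
  u = 7: √(25) = 5, while u - 2 = 5 — valid.
  u = -2: √(16) = 4, while u - 2 = -4 — extraneous.

u = 7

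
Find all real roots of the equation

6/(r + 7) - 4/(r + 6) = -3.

Multiply both sides by (r + 7)(r + 6):
6(r + 6) - 4(r + 7) = -3(r + 7)(r + 6).
Expand and collect terms: -3r^2 - 41r - 134 = 0.
By the quadratic formula, r = (41 +/- sqrt(73)) / -6, so r ~= -8.2573 or r ~= -5.4093.
Neither value makes a denominator zero (r != -7, r != -6), so both are valid.

r = -8.2573 or r = -5.4093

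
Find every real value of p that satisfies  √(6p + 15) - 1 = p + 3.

p = -1

Isolate the radical: √(6p + 15) = p + 4.
Square both sides: 6p + 15 = (p + 4)².
Expand and rearrange: p² + 2p + 1 = 0.
This gives the repeated root p = -1.
Check in the original equation:
  p = -1: √(9) = 3, while p + 4 = 3 — valid.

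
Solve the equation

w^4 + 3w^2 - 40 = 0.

Let u = w^2. The equation becomes u^2 + 3u - 40 = 0.
Factor: (u - 5)(u + 8) = 0, so u = 5 or u = -8.
w^2 = 5 gives w = +/-sqrt(5) ~= +/-2.2361.
w^2 = -8 < 0 has no real solution.

w = -2.2361 or w = 2.2361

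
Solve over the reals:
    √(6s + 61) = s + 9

s = -2

Square both sides: 6s + 61 = (s + 9)².
Expand and rearrange: s² + 12s + 20 = 0.
Solving gives s = -2 or s = -10.
Check each candidate in the original equation:
  s = -2: √(49) = 7, while s + 9 = 7 — valid.
  s = -10: √(1) = 1, while s + 9 = -1 — extraneous.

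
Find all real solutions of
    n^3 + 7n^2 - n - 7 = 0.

Possible rational roots are divisors of -7. Testing n = -1 gives 0, so (n + 1) is a factor.
Divide: n^3 + 7n^2 - n - 7 = (n + 1)(n^2 + 6n - 7).
Factor the quadratic: n = 1 or n = -7.

n = -7 or n = -1 or n = 1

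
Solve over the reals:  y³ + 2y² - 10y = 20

y = -3.1623 or y = -2 or y = 3.1623

Rearrange: y³ + 2y² - 10y - 20 = 0.
Possible rational roots are divisors of -20. Testing y = -2 gives 0, so (y + 2) is a factor.
Divide: y³ + 2y² - 10y - 20 = (y + 2)(y² - 10).
Apply the quadratic formula to y² - 10 = 0: y = (0 ± √40)/2, i.e. y ≈ 3.1623 or y ≈ -3.1623.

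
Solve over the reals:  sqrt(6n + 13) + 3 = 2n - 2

n = 6

Isolate the radical: sqrt(6n + 13) = 2n - 5.
Square both sides: 6n + 13 = (2n - 5)^2.
Expand and rearrange: 4n^2 - 26n + 12 = 0.
Solving gives n = 6 or n = 0.5.
Check each candidate in the original equation:
  n = 6: sqrt(49) = 7, while 2n - 5 = 7 — valid.
  n = 0.5: sqrt(16) = 4, while 2n - 5 = -4 — extraneous.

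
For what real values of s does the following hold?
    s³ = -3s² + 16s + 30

s = -5 or s = -1.6458 or s = 3.6458

Rearrange: s³ + 3s² - 16s - 30 = 0.
Possible rational roots are divisors of -30. Testing s = -5 gives 0, so (s + 5) is a factor.
Divide: s³ + 3s² - 16s - 30 = (s + 5)(s² - 2s - 6).
Apply the quadratic formula to s² - 2s - 6 = 0: s = (2 ± √28)/2, i.e. s ≈ 3.6458 or s ≈ -1.6458.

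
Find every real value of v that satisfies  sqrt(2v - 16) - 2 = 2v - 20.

v = 10

Isolate the radical: sqrt(2v - 16) = 2v - 18.
Square both sides: 2v - 16 = (2v - 18)^2.
Expand and rearrange: 4v^2 - 74v + 340 = 0.
Solving gives v = 10 or v = 8.5.
Check each candidate in the original equation:
  v = 10: sqrt(4) = 2, while 2v - 18 = 2 — valid.
  v = 8.5: sqrt(1) = 1, while 2v - 18 = -1 — extraneous.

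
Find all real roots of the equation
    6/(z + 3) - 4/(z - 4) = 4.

z = -1.1375 or z = 2.6375

Multiply both sides by (z + 3)(z - 4):
6(z - 4) - 4(z + 3) = 4(z + 3)(z - 4).
Expand and collect terms: 4z² - 6z - 12 = 0.
By the quadratic formula, z = (6 ± √228) / 8, so z ≈ 2.6375 or z ≈ -1.1375.
Neither value makes a denominator zero (z ≠ -3, z ≠ 4), so both are valid.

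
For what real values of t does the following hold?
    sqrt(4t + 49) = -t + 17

t = 8

Square both sides: 4t + 49 = (-t + 17)^2.
Expand and rearrange: t^2 - 38t + 240 = 0.
Solving gives t = 30 or t = 8.
Check each candidate in the original equation:
  t = 30: sqrt(169) = 13, while -t + 17 = -13 — extraneous.
  t = 8: sqrt(81) = 9, while -t + 17 = 9 — valid.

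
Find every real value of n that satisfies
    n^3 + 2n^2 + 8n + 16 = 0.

Possible rational roots are divisors of 16. Testing n = -2 gives 0, so (n + 2) is a factor.
Divide: n^3 + 2n^2 + 8n + 16 = (n + 2)(n^2 + 8).
The quadratic n^2 + 8 has discriminant -32 < 0, so no further real roots.

n = -2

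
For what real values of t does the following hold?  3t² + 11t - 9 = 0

Discriminant: (11)² − 4·3·(-9) = 229.
Quadratic formula: t = (-11 ± √229) / 6.
So t = -11/6 + √(229)/6 ≈ 0.6888 or t = -√(229)/6 - 11/6 ≈ -4.3555.

t = -4.3555 or t = 0.6888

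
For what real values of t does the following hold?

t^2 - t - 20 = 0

t = -4 or t = 5

Factor: (t - 5)(t + 4) = 0.
So t = 5 or t = -4.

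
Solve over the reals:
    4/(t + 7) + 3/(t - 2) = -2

Multiply both sides by (t + 7)(t - 2):
4(t - 2) + 3(t + 7) = -2(t + 7)(t - 2).
Expand and collect terms: -2t^2 - 17t + 15 = 0.
By the quadratic formula, t = (17 +/- sqrt(409)) / -4, so t ~= -9.3059 or t ~= 0.8059.
Neither value makes a denominator zero (t != -7, t != 2), so both are valid.

t = -9.3059 or t = 0.8059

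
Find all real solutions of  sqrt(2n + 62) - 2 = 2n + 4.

Isolate the radical: sqrt(2n + 62) = 2n + 6.
Square both sides: 2n + 62 = (2n + 6)^2.
Expand and rearrange: 4n^2 + 22n - 26 = 0.
Solving gives n = 1 or n = -6.5.
Check each candidate in the original equation:
  n = 1: sqrt(64) = 8, while 2n + 6 = 8 — valid.
  n = -6.5: sqrt(49) = 7, while 2n + 6 = -7 — extraneous.

n = 1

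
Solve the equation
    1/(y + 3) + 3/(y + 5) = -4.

Multiply both sides by (y + 3)(y + 5):
(y + 5) + 3(y + 3) = -4(y + 3)(y + 5).
Expand and collect terms: -4y^2 - 36y - 74 = 0.
By the quadratic formula, y = (36 +/- sqrt(112)) / -8, so y ~= -5.8229 or y ~= -3.1771.
Neither value makes a denominator zero (y != -3, y != -5), so both are valid.

y = -5.8229 or y = -3.1771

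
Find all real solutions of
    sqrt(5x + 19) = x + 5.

x = -3 or x = -2

Square both sides: 5x + 19 = (x + 5)^2.
Expand and rearrange: x^2 + 5x + 6 = 0.
Solving gives x = -2 or x = -3.
Check each candidate in the original equation:
  x = -2: sqrt(9) = 3, while x + 5 = 3 — valid.
  x = -3: sqrt(4) = 2, while x + 5 = 2 — valid.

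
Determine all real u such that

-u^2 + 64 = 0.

Factor: -1(u + 8)(u - 8) = 0.
So u = -8 or u = 8.

u = -8 or u = 8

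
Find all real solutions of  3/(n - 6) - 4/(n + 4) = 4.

Multiply both sides by (n - 6)(n + 4):
3(n + 4) - 4(n - 6) = 4(n - 6)(n + 4).
Expand and collect terms: 4n^2 - 7n - 132 = 0.
By the quadratic formula, n = (7 +/- sqrt(2161)) / 8, so n ~= 6.6858 or n ~= -4.9358.
Neither value makes a denominator zero (n != 6, n != -4), so both are valid.

n = -4.9358 or n = 6.6858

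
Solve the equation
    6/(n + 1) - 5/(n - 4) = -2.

Multiply both sides by (n + 1)(n - 4):
6(n - 4) - 5(n + 1) = -2(n + 1)(n - 4).
Expand and collect terms: -2n² + 5n + 37 = 0.
By the quadratic formula, n = (-5 ± √321) / -4, so n ≈ -3.2291 or n ≈ 5.7291.
Neither value makes a denominator zero (n ≠ -1, n ≠ 4), so both are valid.

n = -3.2291 or n = 5.7291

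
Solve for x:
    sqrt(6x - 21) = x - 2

x = 5

Square both sides: 6x - 21 = (x - 2)^2.
Expand and rearrange: x^2 - 10x + 25 = 0.
This gives the repeated root x = 5.
Check in the original equation:
  x = 5: sqrt(9) = 3, while x - 2 = 3 — valid.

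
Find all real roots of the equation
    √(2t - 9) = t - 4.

Square both sides: 2t - 9 = (t - 4)².
Expand and rearrange: t² - 10t + 25 = 0.
This gives the repeated root t = 5.
Check in the original equation:
  t = 5: √(1) = 1, while t - 4 = 1 — valid.

t = 5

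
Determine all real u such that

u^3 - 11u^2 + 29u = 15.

Rearrange: u^3 - 11u^2 + 29u - 15 = 0.
Possible rational roots are divisors of -15. Testing u = 3 gives 0, so (u - 3) is a factor.
Divide: u^3 - 11u^2 + 29u - 15 = (u - 3)(u^2 - 8u + 5).
Apply the quadratic formula to u^2 - 8u + 5 = 0: u = (8 +/- sqrt(44))/2, i.e. u ~= 7.3166 or u ~= 0.6834.

u = 0.6834 or u = 3 or u = 7.3166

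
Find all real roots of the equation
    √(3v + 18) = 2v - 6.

v = 6

Square both sides: 3v + 18 = (2v - 6)².
Expand and rearrange: 4v² - 27v + 18 = 0.
Solving gives v = 6 or v = 0.75.
Check each candidate in the original equation:
  v = 6: √(36) = 6, while 2v - 6 = 6 — valid.
  v = 0.75: √(20.25) = 4.5, while 2v - 6 = -4.5 — extraneous.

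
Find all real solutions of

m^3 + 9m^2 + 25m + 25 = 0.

m = -5

Possible rational roots are divisors of 25. Testing m = -5 gives 0, so (m + 5) is a factor.
Divide: m^3 + 9m^2 + 25m + 25 = (m + 5)(m^2 + 4m + 5).
The quadratic m^2 + 4m + 5 has discriminant -4 < 0, so no further real roots.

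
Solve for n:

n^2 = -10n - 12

Rearrange to standard form: n^2 + 10n + 12 = 0.
Discriminant: (10)^2 - 4*1*12 = 52.
Quadratic formula: n = (-10 +/- sqrt(52)) / 2.
So n = -5 + sqrt(13) ~= -1.3944 or n = -5 - sqrt(13) ~= -8.6056.

n = -8.6056 or n = -1.3944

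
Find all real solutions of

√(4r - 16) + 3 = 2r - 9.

r = 8

Isolate the radical: √(4r - 16) = 2r - 12.
Square both sides: 4r - 16 = (2r - 12)².
Expand and rearrange: 4r² - 52r + 160 = 0.
Solving gives r = 8 or r = 5.
Check each candidate in the original equation:
  r = 8: √(16) = 4, while 2r - 12 = 4 — valid.
  r = 5: √(4) = 2, while 2r - 12 = -2 — extraneous.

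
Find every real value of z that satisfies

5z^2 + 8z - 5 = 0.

z = -2.0806 or z = 0.4806

Discriminant: (8)^2 - 4*5*(-5) = 164.
Quadratic formula: z = (-8 +/- sqrt(164)) / 10.
So z = -4/5 + sqrt(41)/5 ~= 0.4806 or z = -sqrt(41)/5 - 4/5 ~= -2.0806.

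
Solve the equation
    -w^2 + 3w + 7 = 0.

w = -1.5414 or w = 4.5414

Discriminant: (3)^2 - 4*(-1)*7 = 37.
Quadratic formula: w = (-3 +/- sqrt(37)) / (-2).
So w = 3/2 - sqrt(37)/2 ~= -1.5414 or w = 3/2 + sqrt(37)/2 ~= 4.5414.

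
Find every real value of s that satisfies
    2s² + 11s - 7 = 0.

s = -6.076 or s = 0.576

Discriminant: (11)² − 4·2·(-7) = 177.
Quadratic formula: s = (-11 ± √177) / 4.
So s = -11/4 + √(177)/4 ≈ 0.576 or s = -√(177)/4 - 11/4 ≈ -6.076.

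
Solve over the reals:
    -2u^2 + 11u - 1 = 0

u = 0.0925 or u = 5.4075

Discriminant: (11)^2 - 4*(-2)*(-1) = 113.
Quadratic formula: u = (-11 +/- sqrt(113)) / (-4).
So u = 11/4 - sqrt(113)/4 ~= 0.0925 or u = sqrt(113)/4 + 11/4 ~= 5.4075.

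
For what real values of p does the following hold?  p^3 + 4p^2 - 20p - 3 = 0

p = -6.8541 or p = -0.1459 or p = 3

Possible rational roots are divisors of -3. Testing p = 3 gives 0, so (p - 3) is a factor.
Divide: p^3 + 4p^2 - 20p - 3 = (p - 3)(p^2 + 7p + 1).
Apply the quadratic formula to p^2 + 7p + 1 = 0: p = (-7 +/- sqrt(45))/2, i.e. p ~= -0.1459 or p ~= -6.8541.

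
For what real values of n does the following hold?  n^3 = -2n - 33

n = -3

Rearrange: n^3 + 2n + 33 = 0.
Possible rational roots are divisors of 33. Testing n = -3 gives 0, so (n + 3) is a factor.
Divide: n^3 + 2n + 33 = (n + 3)(n^2 - 3n + 11).
The quadratic n^2 - 3n + 11 has discriminant -35 < 0, so no further real roots.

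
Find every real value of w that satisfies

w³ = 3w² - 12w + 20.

Rearrange: w³ - 3w² + 12w - 20 = 0.
Possible rational roots are divisors of -20. Testing w = 2 gives 0, so (w - 2) is a factor.
Divide: w³ - 3w² + 12w - 20 = (w - 2)(w² - w + 10).
The quadratic w² - w + 10 has discriminant -39 < 0, so no further real roots.

w = 2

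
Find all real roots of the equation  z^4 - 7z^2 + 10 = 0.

z = -2.2361 or z = -1.4142 or z = 1.4142 or z = 2.2361

Let u = z^2. The equation becomes u^2 - 7u + 10 = 0.
Factor: (u - 2)(u - 5) = 0, so u = 2 or u = 5.
z^2 = 2 gives z = +/-sqrt(2) ~= +/-1.4142.
z^2 = 5 gives z = +/-sqrt(5) ~= +/-2.2361.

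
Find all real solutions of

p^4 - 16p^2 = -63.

Let u = p^2. The equation becomes u^2 - 16u + 63 = 0.
Factor: (u - 9)(u - 7) = 0, so u = 9 or u = 7.
p^2 = 9 gives p = +/-3.
p^2 = 7 gives p = +/-sqrt(7) ~= +/-2.6458.

p = -3 or p = -2.6458 or p = 2.6458 or p = 3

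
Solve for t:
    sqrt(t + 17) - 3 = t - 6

Isolate the radical: sqrt(t + 17) = t - 3.
Square both sides: t + 17 = (t - 3)^2.
Expand and rearrange: t^2 - 7t - 8 = 0.
Solving gives t = 8 or t = -1.
Check each candidate in the original equation:
  t = 8: sqrt(25) = 5, while t - 3 = 5 — valid.
  t = -1: sqrt(16) = 4, while t - 3 = -4 — extraneous.

t = 8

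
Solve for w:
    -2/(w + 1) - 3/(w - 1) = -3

Multiply both sides by (w + 1)(w - 1):
-2(w - 1) - 3(w + 1) = -3(w + 1)(w - 1).
Expand and collect terms: -3w^2 + 5w + 4 = 0.
By the quadratic formula, w = (-5 +/- sqrt(73)) / -6, so w ~= -0.5907 or w ~= 2.2573.
Neither value makes a denominator zero (w != -1, w != 1), so both are valid.

w = -0.5907 or w = 2.2573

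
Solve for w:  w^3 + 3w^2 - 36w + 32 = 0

Possible rational roots are divisors of 32. Testing w = 4 gives 0, so (w - 4) is a factor.
Divide: w^3 + 3w^2 - 36w + 32 = (w - 4)(w^2 + 7w - 8).
Factor the quadratic: w = 1 or w = -8.

w = -8 or w = 1 or w = 4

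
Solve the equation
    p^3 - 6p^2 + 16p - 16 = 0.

p = 2

Possible rational roots are divisors of -16. Testing p = 2 gives 0, so (p - 2) is a factor.
Divide: p^3 - 6p^2 + 16p - 16 = (p - 2)(p^2 - 4p + 8).
The quadratic p^2 - 4p + 8 has discriminant -16 < 0, so no further real roots.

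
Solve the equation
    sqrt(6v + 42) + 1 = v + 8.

Isolate the radical: sqrt(6v + 42) = v + 7.
Square both sides: 6v + 42 = (v + 7)^2.
Expand and rearrange: v^2 + 8v + 7 = 0.
Solving gives v = -1 or v = -7.
Check each candidate in the original equation:
  v = -1: sqrt(36) = 6, while v + 7 = 6 — valid.
  v = -7: sqrt(0) = 0, while v + 7 = 0 — valid.

v = -7 or v = -1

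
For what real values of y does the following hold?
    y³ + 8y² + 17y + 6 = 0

Possible rational roots are divisors of 6. Testing y = -3 gives 0, so (y + 3) is a factor.
Divide: y³ + 8y² + 17y + 6 = (y + 3)(y² + 5y + 2).
Apply the quadratic formula to y² + 5y + 2 = 0: y = (-5 ± √17)/2, i.e. y ≈ -0.4384 or y ≈ -4.5616.

y = -4.5616 or y = -3 or y = -0.4384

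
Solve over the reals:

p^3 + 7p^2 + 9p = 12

Rearrange: p^3 + 7p^2 + 9p - 12 = 0.
Possible rational roots are divisors of -12. Testing p = -4 gives 0, so (p + 4) is a factor.
Divide: p^3 + 7p^2 + 9p - 12 = (p + 4)(p^2 + 3p - 3).
Apply the quadratic formula to p^2 + 3p - 3 = 0: p = (-3 +/- sqrt(21))/2, i.e. p ~= 0.7913 or p ~= -3.7913.

p = -4 or p = -3.7913 or p = 0.7913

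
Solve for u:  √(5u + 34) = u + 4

u = 3

Square both sides: 5u + 34 = (u + 4)².
Expand and rearrange: u² + 3u - 18 = 0.
Solving gives u = 3 or u = -6.
Check each candidate in the original equation:
  u = 3: √(49) = 7, while u + 4 = 7 — valid.
  u = -6: √(4) = 2, while u + 4 = -2 — extraneous.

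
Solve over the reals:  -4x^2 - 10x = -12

Rearrange to standard form: -4x^2 - 10x + 12 = 0.
Discriminant: (-10)^2 - 4*(-4)*12 = 292.
Quadratic formula: x = (10 +/- sqrt(292)) / (-8).
So x = -sqrt(73)/4 - 5/4 ~= -3.386 or x = -5/4 + sqrt(73)/4 ~= 0.886.

x = -3.386 or x = 0.886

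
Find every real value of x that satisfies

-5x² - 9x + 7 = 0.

Discriminant: (-9)² − 4·(-5)·7 = 221.
Quadratic formula: x = (9 ± √221) / (-10).
So x = -√(221)/10 - 9/10 ≈ -2.3866 or x = -9/10 + √(221)/10 ≈ 0.5866.

x = -2.3866 or x = 0.5866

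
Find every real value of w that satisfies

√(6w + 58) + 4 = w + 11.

Isolate the radical: √(6w + 58) = w + 7.
Square both sides: 6w + 58 = (w + 7)².
Expand and rearrange: w² + 8w - 9 = 0.
Solving gives w = 1 or w = -9.
Check each candidate in the original equation:
  w = 1: √(64) = 8, while w + 7 = 8 — valid.
  w = -9: √(4) = 2, while w + 7 = -2 — extraneous.

w = 1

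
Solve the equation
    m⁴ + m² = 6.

m = -1.4142 or m = 1.4142

Let u = m². The equation becomes u² + u - 6 = 0.
Factor: (u - 2)(u + 3) = 0, so u = 2 or u = -3.
m² = 2 gives m = ±√(2) ≈ ±1.4142.
m² = -3 < 0 has no real solution.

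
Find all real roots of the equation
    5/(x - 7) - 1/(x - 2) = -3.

x = 2.5316 or x = 5.135

Multiply both sides by (x - 7)(x - 2):
5(x - 2) - (x - 7) = -3(x - 7)(x - 2).
Expand and collect terms: -3x^2 + 23x - 39 = 0.
By the quadratic formula, x = (-23 +/- sqrt(61)) / -6, so x ~= 2.5316 or x ~= 5.135.
Neither value makes a denominator zero (x != 7, x != 2), so both are valid.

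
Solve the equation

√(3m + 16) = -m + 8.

Square both sides: 3m + 16 = (-m + 8)².
Expand and rearrange: m² - 19m + 48 = 0.
Solving gives m = 16 or m = 3.
Check each candidate in the original equation:
  m = 16: √(64) = 8, while -m + 8 = -8 — extraneous.
  m = 3: √(25) = 5, while -m + 8 = 5 — valid.

m = 3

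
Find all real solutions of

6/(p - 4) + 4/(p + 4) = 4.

Multiply both sides by (p - 4)(p + 4):
6(p + 4) + 4(p - 4) = 4(p - 4)(p + 4).
Expand and collect terms: 4p^2 - 10p - 72 = 0.
By the quadratic formula, p = (10 +/- sqrt(1252)) / 8, so p ~= 5.673 or p ~= -3.173.
Neither value makes a denominator zero (p != 4, p != -4), so both are valid.

p = -3.173 or p = 5.673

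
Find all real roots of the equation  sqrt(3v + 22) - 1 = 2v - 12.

Isolate the radical: sqrt(3v + 22) = 2v - 11.
Square both sides: 3v + 22 = (2v - 11)^2.
Expand and rearrange: 4v^2 - 47v + 99 = 0.
Solving gives v = 9 or v = 2.75.
Check each candidate in the original equation:
  v = 9: sqrt(49) = 7, while 2v - 11 = 7 — valid.
  v = 2.75: sqrt(30.25) = 5.5, while 2v - 11 = -5.5 — extraneous.

v = 9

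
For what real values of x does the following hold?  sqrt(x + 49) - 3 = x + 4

Isolate the radical: sqrt(x + 49) = x + 7.
Square both sides: x + 49 = (x + 7)^2.
Expand and rearrange: x^2 + 13x = 0.
Solving gives x = 0 or x = -13.
Check each candidate in the original equation:
  x = 0: sqrt(49) = 7, while x + 7 = 7 — valid.
  x = -13: sqrt(36) = 6, while x + 7 = -6 — extraneous.

x = 0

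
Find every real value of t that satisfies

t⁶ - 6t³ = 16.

Let u = t³. The equation becomes u² - 6u - 16 = 0.
Factor: (u + 2)(u - 8) = 0, so u = -2 or u = 8.
t³ = -2 gives t = -∛(2) ≈ -1.2599.
t³ = 8 gives t = 2.

t = -1.2599 or t = 2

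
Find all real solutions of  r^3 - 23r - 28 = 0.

Possible rational roots are divisors of -28. Testing r = -4 gives 0, so (r + 4) is a factor.
Divide: r^3 - 23r - 28 = (r + 4)(r^2 - 4r - 7).
Apply the quadratic formula to r^2 - 4r - 7 = 0: r = (4 +/- sqrt(44))/2, i.e. r ~= 5.3166 or r ~= -1.3166.

r = -4 or r = -1.3166 or r = 5.3166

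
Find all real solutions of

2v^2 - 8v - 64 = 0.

Factor: 2(v - 8)(v + 4) = 0.
So v = 8 or v = -4.

v = -4 or v = 8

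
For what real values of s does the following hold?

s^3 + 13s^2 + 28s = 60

s = -9.2915 or s = -5 or s = 1.2915

Rearrange: s^3 + 13s^2 + 28s - 60 = 0.
Possible rational roots are divisors of -60. Testing s = -5 gives 0, so (s + 5) is a factor.
Divide: s^3 + 13s^2 + 28s - 60 = (s + 5)(s^2 + 8s - 12).
Apply the quadratic formula to s^2 + 8s - 12 = 0: s = (-8 +/- sqrt(112))/2, i.e. s ~= 1.2915 or s ~= -9.2915.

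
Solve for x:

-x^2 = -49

x = -7 or x = 7

Bring every term to one side: -x^2 + 49 = 0.
Factor: -1(x + 7)(x - 7) = 0.
So x = -7 or x = 7.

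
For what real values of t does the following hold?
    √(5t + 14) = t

Square both sides: 5t + 14 = (t)².
Expand and rearrange: t² - 5t - 14 = 0.
Solving gives t = 7 or t = -2.
Check each candidate in the original equation:
  t = 7: √(49) = 7, while t = 7 — valid.
  t = -2: √(4) = 2, while t = -2 — extraneous.

t = 7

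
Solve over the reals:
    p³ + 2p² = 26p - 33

p = -6.6533 or p = 1.6533 or p = 3

Rearrange: p³ + 2p² - 26p + 33 = 0.
Possible rational roots are divisors of 33. Testing p = 3 gives 0, so (p - 3) is a factor.
Divide: p³ + 2p² - 26p + 33 = (p - 3)(p² + 5p - 11).
Apply the quadratic formula to p² + 5p - 11 = 0: p = (-5 ± √69)/2, i.e. p ≈ 1.6533 or p ≈ -6.6533.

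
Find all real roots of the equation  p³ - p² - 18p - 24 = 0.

p = -2.2749 or p = -2 or p = 5.2749

Possible rational roots are divisors of -24. Testing p = -2 gives 0, so (p + 2) is a factor.
Divide: p³ - p² - 18p - 24 = (p + 2)(p² - 3p - 12).
Apply the quadratic formula to p² - 3p - 12 = 0: p = (3 ± √57)/2, i.e. p ≈ 5.2749 or p ≈ -2.2749.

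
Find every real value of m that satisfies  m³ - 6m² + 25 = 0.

m = -1.7913 or m = 2.7913 or m = 5

Possible rational roots are divisors of 25. Testing m = 5 gives 0, so (m - 5) is a factor.
Divide: m³ - 6m² + 25 = (m - 5)(m² - m - 5).
Apply the quadratic formula to m² - m - 5 = 0: m = (1 ± √21)/2, i.e. m ≈ 2.7913 or m ≈ -1.7913.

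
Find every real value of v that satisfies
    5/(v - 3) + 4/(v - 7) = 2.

v = 4.4105 or v = 10.0895

Multiply both sides by (v - 3)(v - 7):
5(v - 7) + 4(v - 3) = 2(v - 3)(v - 7).
Expand and collect terms: 2v^2 - 29v + 89 = 0.
By the quadratic formula, v = (29 +/- sqrt(129)) / 4, so v ~= 10.0895 or v ~= 4.4105.
Neither value makes a denominator zero (v != 3, v != 7), so both are valid.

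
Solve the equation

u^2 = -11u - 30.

u = -6 or u = -5

Bring every term to one side: u^2 + 11u + 30 = 0.
Factor: (u + 5)(u + 6) = 0.
So u = -5 or u = -6.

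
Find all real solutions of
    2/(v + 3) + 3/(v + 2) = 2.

Multiply both sides by (v + 3)(v + 2):
2(v + 2) + 3(v + 3) = 2(v + 3)(v + 2).
Expand and collect terms: 2v² + 5v - 1 = 0.
By the quadratic formula, v = (-5 ± √33) / 4, so v ≈ 0.1861 or v ≈ -2.6861.
Neither value makes a denominator zero (v ≠ -3, v ≠ -2), so both are valid.

v = -2.6861 or v = 0.1861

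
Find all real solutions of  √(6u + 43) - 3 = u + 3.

u = 1

Isolate the radical: √(6u + 43) = u + 6.
Square both sides: 6u + 43 = (u + 6)².
Expand and rearrange: u² + 6u - 7 = 0.
Solving gives u = 1 or u = -7.
Check each candidate in the original equation:
  u = 1: √(49) = 7, while u + 6 = 7 — valid.
  u = -7: √(1) = 1, while u + 6 = -1 — extraneous.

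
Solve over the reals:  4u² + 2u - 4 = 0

u = -1.2808 or u = 0.7808

Discriminant: (2)² − 4·4·(-4) = 68.
Quadratic formula: u = (-2 ± √68) / 8.
So u = -1/4 + √(17)/4 ≈ 0.7808 or u = -√(17)/4 - 1/4 ≈ -1.2808.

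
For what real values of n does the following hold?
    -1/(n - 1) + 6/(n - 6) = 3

Multiply both sides by (n - 1)(n - 6):
-(n - 6) + 6(n - 1) = 3(n - 1)(n - 6).
Expand and collect terms: 3n² - 26n + 18 = 0.
By the quadratic formula, n = (26 ± √460) / 6, so n ≈ 7.9079 or n ≈ 0.7587.
Neither value makes a denominator zero (n ≠ 1, n ≠ 6), so both are valid.

n = 0.7587 or n = 7.9079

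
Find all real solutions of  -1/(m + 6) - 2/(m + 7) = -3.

m = -6.5774 or m = -5.4226

Multiply both sides by (m + 6)(m + 7):
-(m + 7) - 2(m + 6) = -3(m + 6)(m + 7).
Expand and collect terms: -3m² - 36m - 107 = 0.
By the quadratic formula, m = (36 ± √12) / -6, so m ≈ -6.5774 or m ≈ -5.4226.
Neither value makes a denominator zero (m ≠ -6, m ≠ -7), so both are valid.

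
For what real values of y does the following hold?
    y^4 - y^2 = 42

Let u = y^2. The equation becomes u^2 - u - 42 = 0.
Factor: (u + 6)(u - 7) = 0, so u = -6 or u = 7.
y^2 = -6 < 0 has no real solution.
y^2 = 7 gives y = +/-sqrt(7) ~= +/-2.6458.

y = -2.6458 or y = 2.6458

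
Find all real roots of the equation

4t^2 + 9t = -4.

Rearrange to standard form: 4t^2 + 9t + 4 = 0.
Discriminant: (9)^2 - 4*4*4 = 17.
Quadratic formula: t = (-9 +/- sqrt(17)) / 8.
So t = -9/8 + sqrt(17)/8 ~= -0.6096 or t = -9/8 - sqrt(17)/8 ~= -1.6404.

t = -1.6404 or t = -0.6096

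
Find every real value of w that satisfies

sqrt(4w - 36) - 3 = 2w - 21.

Isolate the radical: sqrt(4w - 36) = 2w - 18.
Square both sides: 4w - 36 = (2w - 18)^2.
Expand and rearrange: 4w^2 - 76w + 360 = 0.
Solving gives w = 10 or w = 9.
Check each candidate in the original equation:
  w = 10: sqrt(4) = 2, while 2w - 18 = 2 — valid.
  w = 9: sqrt(0) = 0, while 2w - 18 = 0 — valid.

w = 9 or w = 10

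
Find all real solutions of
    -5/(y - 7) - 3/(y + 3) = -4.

y = -2.3385 or y = 8.3385

Multiply both sides by (y - 7)(y + 3):
-5(y + 3) - 3(y - 7) = -4(y - 7)(y + 3).
Expand and collect terms: -4y² + 24y + 78 = 0.
By the quadratic formula, y = (-24 ± √1824) / -8, so y ≈ -2.3385 or y ≈ 8.3385.
Neither value makes a denominator zero (y ≠ 7, y ≠ -3), so both are valid.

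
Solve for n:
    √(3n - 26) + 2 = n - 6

n = 9 or n = 10

Isolate the radical: √(3n - 26) = n - 8.
Square both sides: 3n - 26 = (n - 8)².
Expand and rearrange: n² - 19n + 90 = 0.
Solving gives n = 10 or n = 9.
Check each candidate in the original equation:
  n = 10: √(4) = 2, while n - 8 = 2 — valid.
  n = 9: √(1) = 1, while n - 8 = 1 — valid.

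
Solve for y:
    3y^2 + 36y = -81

Bring every term to one side: 3y^2 + 36y + 81 = 0.
Factor: 3(y + 9)(y + 3) = 0.
So y = -9 or y = -3.

y = -9 or y = -3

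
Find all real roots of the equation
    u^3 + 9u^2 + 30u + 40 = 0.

u = -4

Possible rational roots are divisors of 40. Testing u = -4 gives 0, so (u + 4) is a factor.
Divide: u^3 + 9u^2 + 30u + 40 = (u + 4)(u^2 + 5u + 10).
The quadratic u^2 + 5u + 10 has discriminant -15 < 0, so no further real roots.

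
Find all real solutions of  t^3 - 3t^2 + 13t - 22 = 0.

t = 2

Possible rational roots are divisors of -22. Testing t = 2 gives 0, so (t - 2) is a factor.
Divide: t^3 - 3t^2 + 13t - 22 = (t - 2)(t^2 - t + 11).
The quadratic t^2 - t + 11 has discriminant -43 < 0, so no further real roots.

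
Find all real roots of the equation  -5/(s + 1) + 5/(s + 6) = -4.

Multiply both sides by (s + 1)(s + 6):
-5(s + 6) + 5(s + 1) = -4(s + 1)(s + 6).
Expand and collect terms: -4s² - 28s + 1 = 0.
By the quadratic formula, s = (28 ± √800) / -8, so s ≈ -7.0355 or s ≈ 0.0355.
Neither value makes a denominator zero (s ≠ -1, s ≠ -6), so both are valid.

s = -7.0355 or s = 0.0355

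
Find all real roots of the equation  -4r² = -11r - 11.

Rearrange to standard form: -4r² + 11r + 11 = 0.
Discriminant: (11)² − 4·(-4)·11 = 297.
Quadratic formula: r = (-11 ± √297) / (-8).
So r = 11/8 - 3·√(33)/8 ≈ -0.7792 or r = 11/8 + 3·√(33)/8 ≈ 3.5292.

r = -0.7792 or r = 3.5292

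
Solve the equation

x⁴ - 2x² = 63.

Let u = x². The equation becomes u² - 2u - 63 = 0.
Factor: (u - 9)(u + 7) = 0, so u = 9 or u = -7.
x² = 9 gives x = ±3.
x² = -7 < 0 has no real solution.

x = -3 or x = 3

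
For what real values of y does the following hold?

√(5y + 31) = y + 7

y = -6 or y = -3

Square both sides: 5y + 31 = (y + 7)².
Expand and rearrange: y² + 9y + 18 = 0.
Solving gives y = -3 or y = -6.
Check each candidate in the original equation:
  y = -3: √(16) = 4, while y + 7 = 4 — valid.
  y = -6: √(1) = 1, while y + 7 = 1 — valid.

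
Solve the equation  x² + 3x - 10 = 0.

x = -5 or x = 2

Factor: (x - 2)(x + 5) = 0.
So x = 2 or x = -5.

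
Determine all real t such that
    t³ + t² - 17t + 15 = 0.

Possible rational roots are divisors of 15. Testing t = 3 gives 0, so (t - 3) is a factor.
Divide: t³ + t² - 17t + 15 = (t - 3)(t² + 4t - 5).
Factor the quadratic: t = 1 or t = -5.

t = -5 or t = 1 or t = 3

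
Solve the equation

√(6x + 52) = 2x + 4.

Square both sides: 6x + 52 = (2x + 4)².
Expand and rearrange: 4x² + 10x - 36 = 0.
Solving gives x = 2 or x = -4.5.
Check each candidate in the original equation:
  x = 2: √(64) = 8, while 2x + 4 = 8 — valid.
  x = -4.5: √(25) = 5, while 2x + 4 = -5 — extraneous.

x = 2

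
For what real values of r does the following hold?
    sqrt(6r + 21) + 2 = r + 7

Isolate the radical: sqrt(6r + 21) = r + 5.
Square both sides: 6r + 21 = (r + 5)^2.
Expand and rearrange: r^2 + 4r + 4 = 0.
This gives the repeated root r = -2.
Check in the original equation:
  r = -2: sqrt(9) = 3, while r + 5 = 3 — valid.

r = -2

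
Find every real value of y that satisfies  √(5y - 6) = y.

y = 2 or y = 3

Square both sides: 5y - 6 = (y)².
Expand and rearrange: y² - 5y + 6 = 0.
Solving gives y = 3 or y = 2.
Check each candidate in the original equation:
  y = 3: √(9) = 3, while y = 3 — valid.
  y = 2: √(4) = 2, while y = 2 — valid.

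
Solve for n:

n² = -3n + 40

Bring every term to one side: n² + 3n - 40 = 0.
Factor: (n - 5)(n + 8) = 0.
So n = 5 or n = -8.

n = -8 or n = 5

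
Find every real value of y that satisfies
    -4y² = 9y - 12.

Rearrange to standard form: -4y² - 9y + 12 = 0.
Discriminant: (-9)² − 4·(-4)·12 = 273.
Quadratic formula: y = (9 ± √273) / (-8).
So y = -√(273)/8 - 9/8 ≈ -3.1903 or y = -9/8 + √(273)/8 ≈ 0.9403.

y = -3.1903 or y = 0.9403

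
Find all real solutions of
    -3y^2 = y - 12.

y = -2.1736 or y = 1.8403

Rearrange to standard form: -3y^2 - y + 12 = 0.
Discriminant: (-1)^2 - 4*(-3)*12 = 145.
Quadratic formula: y = (1 +/- sqrt(145)) / (-6).
So y = -sqrt(145)/6 - 1/6 ~= -2.1736 or y = -1/6 + sqrt(145)/6 ~= 1.8403.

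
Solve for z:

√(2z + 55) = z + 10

Square both sides: 2z + 55 = (z + 10)².
Expand and rearrange: z² + 18z + 45 = 0.
Solving gives z = -3 or z = -15.
Check each candidate in the original equation:
  z = -3: √(49) = 7, while z + 10 = 7 — valid.
  z = -15: √(25) = 5, while z + 10 = -5 — extraneous.

z = -3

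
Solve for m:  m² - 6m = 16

m = -2 or m = 8

Bring every term to one side: m² - 6m - 16 = 0.
Factor: (m - 8)(m + 2) = 0.
So m = 8 or m = -2.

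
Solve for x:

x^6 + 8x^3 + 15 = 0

x = -1.71 or x = -1.4422

Let u = x^3. The equation becomes u^2 + 8u + 15 = 0.
Factor: (u + 3)(u + 5) = 0, so u = -3 or u = -5.
x^3 = -3 gives x = -(3)^(1/3) ~= -1.4422.
x^3 = -5 gives x = -(5)^(1/3) ~= -1.71.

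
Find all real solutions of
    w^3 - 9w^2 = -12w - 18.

Rearrange: w^3 - 9w^2 + 12w + 18 = 0.
Possible rational roots are divisors of 18. Testing w = 3 gives 0, so (w - 3) is a factor.
Divide: w^3 - 9w^2 + 12w + 18 = (w - 3)(w^2 - 6w - 6).
Apply the quadratic formula to w^2 - 6w - 6 = 0: w = (6 +/- sqrt(60))/2, i.e. w ~= 6.873 or w ~= -0.873.

w = -0.873 or w = 3 or w = 6.873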